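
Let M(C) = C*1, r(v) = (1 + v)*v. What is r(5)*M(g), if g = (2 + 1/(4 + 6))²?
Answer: 1323/10 ≈ 132.30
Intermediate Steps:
r(v) = v*(1 + v)
g = 441/100 (g = (2 + 1/10)² = (2 + ⅒)² = (21/10)² = 441/100 ≈ 4.4100)
M(C) = C
r(5)*M(g) = (5*(1 + 5))*(441/100) = (5*6)*(441/100) = 30*(441/100) = 1323/10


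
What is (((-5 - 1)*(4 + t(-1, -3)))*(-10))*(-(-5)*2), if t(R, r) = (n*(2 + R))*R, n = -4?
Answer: 4800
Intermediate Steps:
t(R, r) = R*(-8 - 4*R) (t(R, r) = (-4*(2 + R))*R = (-8 - 4*R)*R = R*(-8 - 4*R))
(((-5 - 1)*(4 + t(-1, -3)))*(-10))*(-(-5)*2) = (((-5 - 1)*(4 - 4*(-1)*(2 - 1)))*(-10))*(-(-5)*2) = (-6*(4 - 4*(-1)*1)*(-10))*(-5*(-2)) = (-6*(4 + 4)*(-10))*10 = (-6*8*(-10))*10 = -48*(-10)*10 = 480*10 = 4800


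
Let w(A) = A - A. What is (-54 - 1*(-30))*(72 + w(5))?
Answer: -1728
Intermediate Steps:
w(A) = 0
(-54 - 1*(-30))*(72 + w(5)) = (-54 - 1*(-30))*(72 + 0) = (-54 + 30)*72 = -24*72 = -1728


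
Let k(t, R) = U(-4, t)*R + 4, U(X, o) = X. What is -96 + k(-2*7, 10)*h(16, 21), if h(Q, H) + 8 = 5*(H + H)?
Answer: -7368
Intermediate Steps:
h(Q, H) = -8 + 10*H (h(Q, H) = -8 + 5*(H + H) = -8 + 5*(2*H) = -8 + 10*H)
k(t, R) = 4 - 4*R (k(t, R) = -4*R + 4 = 4 - 4*R)
-96 + k(-2*7, 10)*h(16, 21) = -96 + (4 - 4*10)*(-8 + 10*21) = -96 + (4 - 40)*(-8 + 210) = -96 - 36*202 = -96 - 7272 = -7368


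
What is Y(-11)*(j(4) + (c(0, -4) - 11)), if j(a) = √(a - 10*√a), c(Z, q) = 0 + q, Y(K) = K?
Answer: 165 - 44*I ≈ 165.0 - 44.0*I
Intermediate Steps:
c(Z, q) = q
Y(-11)*(j(4) + (c(0, -4) - 11)) = -11*(√(4 - 10*√4) + (-4 - 11)) = -11*(√(4 - 10*2) - 15) = -11*(√(4 - 20) - 15) = -11*(√(-16) - 15) = -11*(4*I - 15) = -11*(-15 + 4*I) = 165 - 44*I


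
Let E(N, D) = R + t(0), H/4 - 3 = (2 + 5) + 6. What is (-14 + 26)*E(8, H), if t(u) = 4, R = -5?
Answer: -12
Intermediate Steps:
H = 64 (H = 12 + 4*((2 + 5) + 6) = 12 + 4*(7 + 6) = 12 + 4*13 = 12 + 52 = 64)
E(N, D) = -1 (E(N, D) = -5 + 4 = -1)
(-14 + 26)*E(8, H) = (-14 + 26)*(-1) = 12*(-1) = -12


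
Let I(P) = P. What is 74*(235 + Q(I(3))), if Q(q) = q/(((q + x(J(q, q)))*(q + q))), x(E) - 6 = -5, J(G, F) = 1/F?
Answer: 69597/4 ≈ 17399.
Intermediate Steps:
x(E) = 1 (x(E) = 6 - 5 = 1)
Q(q) = 1/(2*(1 + q)) (Q(q) = q/(((q + 1)*(q + q))) = q/(((1 + q)*(2*q))) = q/((2*q*(1 + q))) = q*(1/(2*q*(1 + q))) = 1/(2*(1 + q)))
74*(235 + Q(I(3))) = 74*(235 + 1/(2*(1 + 3))) = 74*(235 + (1/2)/4) = 74*(235 + (1/2)*(1/4)) = 74*(235 + 1/8) = 74*(1881/8) = 69597/4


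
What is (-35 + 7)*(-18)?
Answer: 504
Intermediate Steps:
(-35 + 7)*(-18) = -28*(-18) = 504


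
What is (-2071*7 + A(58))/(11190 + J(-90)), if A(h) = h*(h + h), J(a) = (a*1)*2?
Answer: -7769/11010 ≈ -0.70563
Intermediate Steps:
J(a) = 2*a (J(a) = a*2 = 2*a)
A(h) = 2*h² (A(h) = h*(2*h) = 2*h²)
(-2071*7 + A(58))/(11190 + J(-90)) = (-2071*7 + 2*58²)/(11190 + 2*(-90)) = (-14497 + 2*3364)/(11190 - 180) = (-14497 + 6728)/11010 = -7769*1/11010 = -7769/11010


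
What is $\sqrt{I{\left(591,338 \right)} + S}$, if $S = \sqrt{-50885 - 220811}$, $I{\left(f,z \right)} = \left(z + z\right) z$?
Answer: $2 \sqrt{57122 + i \sqrt{16981}} \approx 478.0 + 0.54523 i$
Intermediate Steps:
$I{\left(f,z \right)} = 2 z^{2}$ ($I{\left(f,z \right)} = 2 z z = 2 z^{2}$)
$S = 4 i \sqrt{16981}$ ($S = \sqrt{-271696} = 4 i \sqrt{16981} \approx 521.25 i$)
$\sqrt{I{\left(591,338 \right)} + S} = \sqrt{2 \cdot 338^{2} + 4 i \sqrt{16981}} = \sqrt{2 \cdot 114244 + 4 i \sqrt{16981}} = \sqrt{228488 + 4 i \sqrt{16981}}$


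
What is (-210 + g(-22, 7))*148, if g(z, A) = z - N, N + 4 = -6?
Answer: -32856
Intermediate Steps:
N = -10 (N = -4 - 6 = -10)
g(z, A) = 10 + z (g(z, A) = z - 1*(-10) = z + 10 = 10 + z)
(-210 + g(-22, 7))*148 = (-210 + (10 - 22))*148 = (-210 - 12)*148 = -222*148 = -32856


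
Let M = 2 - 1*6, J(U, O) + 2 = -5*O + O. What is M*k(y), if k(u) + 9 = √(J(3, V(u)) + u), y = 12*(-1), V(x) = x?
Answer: 36 - 4*√34 ≈ 12.676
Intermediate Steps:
J(U, O) = -2 - 4*O (J(U, O) = -2 + (-5*O + O) = -2 - 4*O)
y = -12
k(u) = -9 + √(-2 - 3*u) (k(u) = -9 + √((-2 - 4*u) + u) = -9 + √(-2 - 3*u))
M = -4 (M = 2 - 6 = -4)
M*k(y) = -4*(-9 + √(-2 - 3*(-12))) = -4*(-9 + √(-2 + 36)) = -4*(-9 + √34) = 36 - 4*√34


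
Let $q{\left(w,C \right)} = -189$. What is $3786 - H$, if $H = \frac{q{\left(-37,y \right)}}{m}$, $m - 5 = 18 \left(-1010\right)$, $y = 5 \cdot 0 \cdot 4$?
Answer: $\frac{68810361}{18175} \approx 3786.0$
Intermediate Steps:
$y = 0$ ($y = 0 \cdot 4 = 0$)
$m = -18175$ ($m = 5 + 18 \left(-1010\right) = 5 - 18180 = -18175$)
$H = \frac{189}{18175}$ ($H = - \frac{189}{-18175} = \left(-189\right) \left(- \frac{1}{18175}\right) = \frac{189}{18175} \approx 0.010399$)
$3786 - H = 3786 - \frac{189}{18175} = \frac{68810361}{18175}$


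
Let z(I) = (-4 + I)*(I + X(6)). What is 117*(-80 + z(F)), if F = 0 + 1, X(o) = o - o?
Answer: -9711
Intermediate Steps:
X(o) = 0
F = 1
z(I) = I*(-4 + I) (z(I) = (-4 + I)*(I + 0) = (-4 + I)*I = I*(-4 + I))
117*(-80 + z(F)) = 117*(-80 + 1*(-4 + 1)) = 117*(-80 + 1*(-3)) = 117*(-80 - 3) = 117*(-83) = -9711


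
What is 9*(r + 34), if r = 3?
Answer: 333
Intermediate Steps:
9*(r + 34) = 9*(3 + 34) = 9*37 = 333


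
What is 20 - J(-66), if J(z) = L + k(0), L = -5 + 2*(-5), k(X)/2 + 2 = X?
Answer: 39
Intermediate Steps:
k(X) = -4 + 2*X
L = -15 (L = -5 - 10 = -15)
J(z) = -19 (J(z) = -15 + (-4 + 2*0) = -15 + (-4 + 0) = -15 - 4 = -19)
20 - J(-66) = 20 - 1*(-19) = 20 + 19 = 39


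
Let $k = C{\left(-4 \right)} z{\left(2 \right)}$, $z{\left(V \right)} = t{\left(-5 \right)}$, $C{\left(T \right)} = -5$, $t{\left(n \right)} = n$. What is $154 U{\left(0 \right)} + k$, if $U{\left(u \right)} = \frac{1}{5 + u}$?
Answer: $\frac{279}{5} \approx 55.8$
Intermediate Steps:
$z{\left(V \right)} = -5$
$k = 25$ ($k = \left(-5\right) \left(-5\right) = 25$)
$154 U{\left(0 \right)} + k = \frac{154}{5 + 0} + 25 = \frac{154}{5} + 25 = \frac{279}{5}$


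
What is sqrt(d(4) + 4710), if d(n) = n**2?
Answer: sqrt(4726) ≈ 68.746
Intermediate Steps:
sqrt(d(4) + 4710) = sqrt(4**2 + 4710) = sqrt(16 + 4710) = sqrt(4726)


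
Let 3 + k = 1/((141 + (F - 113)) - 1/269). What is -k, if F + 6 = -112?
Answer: 72902/24211 ≈ 3.0111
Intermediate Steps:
F = -118 (F = -6 - 112 = -118)
k = -72902/24211 (k = -3 + 1/((141 + (-118 - 113)) - 1/269) = -3 + 1/((141 - 231) - 1*1/269) = -3 + 1/(-90 - 1/269) = -3 + 1/(-24211/269) = -3 - 269/24211 = -72902/24211 ≈ -3.0111)
-k = -1*(-72902/24211) = 72902/24211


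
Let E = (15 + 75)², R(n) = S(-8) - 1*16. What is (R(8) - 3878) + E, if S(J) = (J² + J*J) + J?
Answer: 4326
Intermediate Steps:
S(J) = J + 2*J² (S(J) = (J² + J²) + J = 2*J² + J = J + 2*J²)
R(n) = 104 (R(n) = -8*(1 + 2*(-8)) - 1*16 = -8*(1 - 16) - 16 = -8*(-15) - 16 = 120 - 16 = 104)
E = 8100 (E = 90² = 8100)
(R(8) - 3878) + E = (104 - 3878) + 8100 = -3774 + 8100 = 4326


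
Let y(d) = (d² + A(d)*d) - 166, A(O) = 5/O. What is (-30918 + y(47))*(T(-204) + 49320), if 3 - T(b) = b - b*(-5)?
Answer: -1459291890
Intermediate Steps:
T(b) = 3 - 6*b (T(b) = 3 - (b - b*(-5)) = 3 - (b - (-5)*b) = 3 - (b + 5*b) = 3 - 6*b)
y(d) = -161 + d² (y(d) = (d² + (5/d)*d) - 166 = (d² + 5) - 166 = (5 + d²) - 166 = -161 + d²)
(-30918 + y(47))*(T(-204) + 49320) = (-30918 + (-161 + 47²))*((3 - 6*(-204)) + 49320) = (-30918 + (-161 + 2209))*((3 + 1224) + 49320) = (-30918 + 2048)*(1227 + 49320) = -28870*50547 = -1459291890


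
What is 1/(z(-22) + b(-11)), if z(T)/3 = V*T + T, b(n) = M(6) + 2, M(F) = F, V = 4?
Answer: -1/322 ≈ -0.0031056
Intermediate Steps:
b(n) = 8 (b(n) = 6 + 2 = 8)
z(T) = 15*T (z(T) = 3*(4*T + T) = 3*(5*T) = 15*T)
1/(z(-22) + b(-11)) = 1/(15*(-22) + 8) = 1/(-330 + 8) = 1/(-322) = -1/322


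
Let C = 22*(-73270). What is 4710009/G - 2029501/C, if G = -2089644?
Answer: -139638221659/140349197890 ≈ -0.99493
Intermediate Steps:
C = -1611940
4710009/G - 2029501/C = 4710009/(-2089644) - 2029501/(-1611940) = 4710009*(-1/2089644) - 2029501*(-1/1611940) = -1570003/696548 + 2029501/1611940 = -139638221659/140349197890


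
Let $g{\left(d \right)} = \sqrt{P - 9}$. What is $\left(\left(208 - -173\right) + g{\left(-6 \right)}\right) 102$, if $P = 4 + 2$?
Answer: $38862 + 102 i \sqrt{3} \approx 38862.0 + 176.67 i$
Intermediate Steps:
$P = 6$
$g{\left(d \right)} = i \sqrt{3}$ ($g{\left(d \right)} = \sqrt{6 - 9} = \sqrt{-3} = i \sqrt{3}$)
$\left(\left(208 - -173\right) + g{\left(-6 \right)}\right) 102 = \left(\left(208 - -173\right) + i \sqrt{3}\right) 102 = \left(\left(208 + 173\right) + i \sqrt{3}\right) 102 = \left(381 + i \sqrt{3}\right) 102 = 38862 + 102 i \sqrt{3}$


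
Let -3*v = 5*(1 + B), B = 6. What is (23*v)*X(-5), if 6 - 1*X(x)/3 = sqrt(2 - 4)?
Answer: -4830 + 805*I*sqrt(2) ≈ -4830.0 + 1138.4*I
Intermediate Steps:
X(x) = 18 - 3*I*sqrt(2) (X(x) = 18 - 3*sqrt(2 - 4) = 18 - 3*I*sqrt(2))
v = -35/3 (v = -5*(1 + 6)/3 = -5*7/3 = -1/3*35 = -35/3 ≈ -11.667)
(23*v)*X(-5) = (23*(-35/3))*(18 - 3*I*sqrt(2)) = -805*(18 - 3*I*sqrt(2))/3 = -4830 + 805*I*sqrt(2)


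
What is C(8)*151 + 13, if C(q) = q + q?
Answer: 2429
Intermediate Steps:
C(q) = 2*q
C(8)*151 + 13 = (2*8)*151 + 13 = 16*151 + 13 = 2416 + 13 = 2429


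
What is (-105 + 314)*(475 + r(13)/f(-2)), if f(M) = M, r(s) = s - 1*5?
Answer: 98439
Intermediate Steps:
r(s) = -5 + s (r(s) = s - 5 = -5 + s)
(-105 + 314)*(475 + r(13)/f(-2)) = (-105 + 314)*(475 + (-5 + 13)/(-2)) = 209*(475 + 8*(-½)) = 209*(475 - 4) = 209*471 = 98439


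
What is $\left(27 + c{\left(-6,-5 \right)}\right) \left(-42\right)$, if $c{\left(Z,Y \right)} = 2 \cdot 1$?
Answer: $-1218$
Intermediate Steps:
$c{\left(Z,Y \right)} = 2$
$\left(27 + c{\left(-6,-5 \right)}\right) \left(-42\right) = \left(27 + 2\right) \left(-42\right) = 29 \left(-42\right) = -1218$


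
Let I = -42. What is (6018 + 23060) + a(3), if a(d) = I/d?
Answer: 29064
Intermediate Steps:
a(d) = -42/d
(6018 + 23060) + a(3) = (6018 + 23060) - 42/3 = 29078 - 42*⅓ = 29078 - 14 = 29064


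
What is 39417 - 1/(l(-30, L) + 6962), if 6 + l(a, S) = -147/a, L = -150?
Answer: 2743777943/69609 ≈ 39417.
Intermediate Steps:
l(a, S) = -6 - 147/a
39417 - 1/(l(-30, L) + 6962) = 39417 - 1/((-6 - 147/(-30)) + 6962) = 39417 - 1/((-6 - 147*(-1/30)) + 6962) = 39417 - 1/((-6 + 49/10) + 6962) = 39417 - 1/(-11/10 + 6962) = 39417 - 1/69609/10 = 39417 - 1*10/69609 = 39417 - 10/69609 = 2743777943/69609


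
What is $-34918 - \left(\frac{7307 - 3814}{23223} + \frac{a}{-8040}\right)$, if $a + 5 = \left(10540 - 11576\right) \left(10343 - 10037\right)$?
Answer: $- \frac{725225778107}{20745880} \approx -34958.0$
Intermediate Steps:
$a = -317021$ ($a = -5 + \left(10540 - 11576\right) \left(10343 - 10037\right) = -5 - 317016 = -317021$)
$-34918 - \left(\frac{7307 - 3814}{23223} + \frac{a}{-8040}\right) = -34918 - \left(\frac{7307 - 3814}{23223} - \frac{317021}{-8040}\right) = -34918 - \left(3493 \cdot \frac{1}{23223} - - \frac{317021}{8040}\right) = -34918 - \left(\frac{3493}{23223} + \frac{317021}{8040}\right) = -34918 - \frac{821140267}{20745880} = - \frac{725225778107}{20745880}$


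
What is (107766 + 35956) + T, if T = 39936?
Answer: 183658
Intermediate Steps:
(107766 + 35956) + T = (107766 + 35956) + 39936 = 143722 + 39936 = 183658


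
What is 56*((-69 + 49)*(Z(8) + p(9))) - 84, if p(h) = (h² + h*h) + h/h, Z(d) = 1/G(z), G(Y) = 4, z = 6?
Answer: -182924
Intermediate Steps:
Z(d) = ¼ (Z(d) = 1/4 = ¼)
p(h) = 1 + 2*h² (p(h) = (h² + h²) + 1 = 2*h² + 1 = 1 + 2*h²)
56*((-69 + 49)*(Z(8) + p(9))) - 84 = 56*((-69 + 49)*(¼ + (1 + 2*9²))) - 84 = 56*(-20*(¼ + (1 + 2*81))) - 84 = 56*(-20*(¼ + (1 + 162))) - 84 = 56*(-20*(¼ + 163)) - 84 = 56*(-20*653/4) - 84 = 56*(-3265) - 84 = -182840 - 84 = -182924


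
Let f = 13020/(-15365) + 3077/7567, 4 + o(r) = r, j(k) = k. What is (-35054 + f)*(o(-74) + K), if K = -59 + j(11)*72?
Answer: -76273310587065/3321913 ≈ -2.2961e+7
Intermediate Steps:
o(r) = -4 + r
f = -1464121/3321913 (f = 13020*(-1/15365) + 3077*(1/7567) = -372/439 + 3077/7567 = -1464121/3321913 ≈ -0.44075)
K = 733 (K = -59 + 11*72 = -59 + 792 = 733)
(-35054 + f)*(o(-74) + K) = (-35054 - 1464121/3321913)*((-4 - 74) + 733) = -116447802423*(-78 + 733)/3321913 = -116447802423/3321913*655 = -76273310587065/3321913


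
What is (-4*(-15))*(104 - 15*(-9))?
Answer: 14340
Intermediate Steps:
(-4*(-15))*(104 - 15*(-9)) = 60*(104 + 135) = 60*239 = 14340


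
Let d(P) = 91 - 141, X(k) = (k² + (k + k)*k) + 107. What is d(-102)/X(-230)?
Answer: -50/158807 ≈ -0.00031485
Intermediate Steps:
X(k) = 107 + 3*k² (X(k) = (k² + (2*k)*k) + 107 = (k² + 2*k²) + 107 = 3*k² + 107 = 107 + 3*k²)
d(P) = -50
d(-102)/X(-230) = -50/(107 + 3*(-230)²) = -50/(107 + 3*52900) = -50/(107 + 158700) = -50/158807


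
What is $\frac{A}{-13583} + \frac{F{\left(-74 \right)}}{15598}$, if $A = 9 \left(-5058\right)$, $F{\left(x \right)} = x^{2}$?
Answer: $\frac{392216332}{105933817} \approx 3.7025$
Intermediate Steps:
$A = -45522$
$\frac{A}{-13583} + \frac{F{\left(-74 \right)}}{15598} = - \frac{45522}{-13583} + \frac{\left(-74\right)^{2}}{15598} = \left(-45522\right) \left(- \frac{1}{13583}\right) + 5476 \cdot \frac{1}{15598} = \frac{45522}{13583} + \frac{2738}{7799} = \frac{392216332}{105933817}$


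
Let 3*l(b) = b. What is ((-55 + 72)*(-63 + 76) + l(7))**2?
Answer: 448900/9 ≈ 49878.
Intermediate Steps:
l(b) = b/3
((-55 + 72)*(-63 + 76) + l(7))**2 = ((-55 + 72)*(-63 + 76) + (1/3)*7)**2 = (17*13 + 7/3)**2 = (221 + 7/3)**2 = (670/3)**2 = 448900/9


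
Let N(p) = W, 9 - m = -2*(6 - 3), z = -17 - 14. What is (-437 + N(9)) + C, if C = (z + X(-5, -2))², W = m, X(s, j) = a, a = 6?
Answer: 203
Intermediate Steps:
z = -31
m = 15 (m = 9 - (-2)*(6 - 3) = 9 - (-2)*3 = 9 - 1*(-6) = 9 + 6 = 15)
X(s, j) = 6
W = 15
N(p) = 15
C = 625 (C = (-31 + 6)² = (-25)² = 625)
(-437 + N(9)) + C = (-437 + 15) + 625 = -422 + 625 = 203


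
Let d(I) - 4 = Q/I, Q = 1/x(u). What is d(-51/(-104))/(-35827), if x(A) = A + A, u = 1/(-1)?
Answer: -152/1827177 ≈ -8.3188e-5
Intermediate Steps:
u = -1
x(A) = 2*A
Q = -1/2 (Q = 1/(2*(-1)) = 1/(-2) = -1/2 ≈ -0.50000)
d(I) = 4 - 1/(2*I)
d(-51/(-104))/(-35827) = (4 - 1/(2*((-51/(-104)))))/(-35827) = (4 - 1/(2*((-51*(-1/104)))))*(-1/35827) = (4 - 1/(2*51/104))*(-1/35827) = (4 - 1/2*104/51)*(-1/35827) = (4 - 52/51)*(-1/35827) = (152/51)*(-1/35827) = -152/1827177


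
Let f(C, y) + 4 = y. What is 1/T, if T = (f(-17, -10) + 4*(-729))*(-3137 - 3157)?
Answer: 1/18441420 ≈ 5.4226e-8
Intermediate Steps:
f(C, y) = -4 + y
T = 18441420 (T = ((-4 - 10) + 4*(-729))*(-3137 - 3157) = (-14 - 2916)*(-6294) = -2930*(-6294) = 18441420)
1/T = 1/18441420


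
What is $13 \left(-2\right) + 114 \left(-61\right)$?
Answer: $-6980$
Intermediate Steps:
$13 \left(-2\right) + 114 \left(-61\right) = -26 - 6954 = -6980$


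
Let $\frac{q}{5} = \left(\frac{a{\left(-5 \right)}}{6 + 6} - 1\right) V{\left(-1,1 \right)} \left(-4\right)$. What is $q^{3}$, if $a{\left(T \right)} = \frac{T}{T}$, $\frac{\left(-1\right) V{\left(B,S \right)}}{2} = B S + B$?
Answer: $\frac{10648000}{27} \approx 3.9437 \cdot 10^{5}$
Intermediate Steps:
$V{\left(B,S \right)} = - 2 B - 2 B S$ ($V{\left(B,S \right)} = - 2 \left(B S + B\right) = - 2 \left(B + B S\right) = - 2 B - 2 B S$)
$a{\left(T \right)} = 1$
$q = \frac{220}{3}$ ($q = 5 \left(1 \frac{1}{6 + 6} - 1\right) \left(\left(-2\right) \left(-1\right) \left(1 + 1\right)\right) \left(-4\right) = 5 \left(1 \cdot \frac{1}{12} - 1\right) \left(\left(-2\right) \left(-1\right) 2\right) \left(-4\right) = 5 \left(1 \cdot \frac{1}{12} - 1\right) 4 \left(-4\right) = 5 \left(\frac{1}{12} - 1\right) 4 \left(-4\right) = 5 \left(- \frac{11}{12}\right) 4 \left(-4\right) = 5 \left(\left(- \frac{11}{3}\right) \left(-4\right)\right) = 5 \cdot \frac{44}{3} = \frac{220}{3} \approx 73.333$)
$q^{3} = \left(\frac{220}{3}\right)^{3} = \frac{10648000}{27}$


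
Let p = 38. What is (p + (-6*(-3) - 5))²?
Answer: 2601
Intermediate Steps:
(p + (-6*(-3) - 5))² = (38 + (-6*(-3) - 5))² = (38 + (18 - 5))² = (38 + 13)² = 51² = 2601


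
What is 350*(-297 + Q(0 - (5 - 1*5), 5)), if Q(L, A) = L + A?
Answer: -102200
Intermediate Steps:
Q(L, A) = A + L
350*(-297 + Q(0 - (5 - 1*5), 5)) = 350*(-297 + (5 + (0 - (5 - 1*5)))) = 350*(-297 + (5 + (0 - (5 - 5)))) = 350*(-297 + (5 + (0 - 1*0))) = 350*(-297 + (5 + (0 + 0))) = 350*(-297 + (5 + 0)) = 350*(-297 + 5) = 350*(-292) = -102200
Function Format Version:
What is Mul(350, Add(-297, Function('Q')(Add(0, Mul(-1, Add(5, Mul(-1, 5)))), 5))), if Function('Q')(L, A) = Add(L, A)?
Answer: -102200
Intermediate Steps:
Function('Q')(L, A) = Add(A, L)
Mul(350, Add(-297, Function('Q')(Add(0, Mul(-1, Add(5, Mul(-1, 5)))), 5))) = Mul(350, Add(-297, Add(5, Add(0, Mul(-1, Add(5, Mul(-1, 5))))))) = Mul(350, Add(-297, Add(5, Add(0, Mul(-1, Add(5, -5)))))) = Mul(350, Add(-297, Add(5, Add(0, Mul(-1, 0))))) = Mul(350, Add(-297, Add(5, Add(0, 0)))) = Mul(350, Add(-297, Add(5, 0))) = Mul(350, Add(-297, 5)) = Mul(350, -292) = -102200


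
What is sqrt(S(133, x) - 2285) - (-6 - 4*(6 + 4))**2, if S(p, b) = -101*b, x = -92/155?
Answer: -2116 + I*sqrt(53456865)/155 ≈ -2116.0 + 47.17*I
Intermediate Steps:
x = -92/155 (x = -92*1/155 = -92/155 ≈ -0.59355)
sqrt(S(133, x) - 2285) - (-6 - 4*(6 + 4))**2 = sqrt(-101*(-92/155) - 2285) - (-6 - 4*(6 + 4))**2 = sqrt(9292/155 - 2285) - (-6 - 4*10)**2 = sqrt(-344883/155) - (-6 - 40)**2 = I*sqrt(53456865)/155 - 1*(-46)**2 = I*sqrt(53456865)/155 - 1*2116 = I*sqrt(53456865)/155 - 2116 = -2116 + I*sqrt(53456865)/155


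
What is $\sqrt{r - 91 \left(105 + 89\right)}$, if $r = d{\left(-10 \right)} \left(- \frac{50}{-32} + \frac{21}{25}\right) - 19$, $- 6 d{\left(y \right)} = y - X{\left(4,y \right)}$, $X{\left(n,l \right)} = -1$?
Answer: $\frac{3 i \sqrt{3141226}}{40} \approx 132.93 i$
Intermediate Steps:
$d{\left(y \right)} = - \frac{1}{6} - \frac{y}{6}$ ($d{\left(y \right)} = - \frac{y - -1}{6} = - \frac{y + 1}{6} = - \frac{1 + y}{6} = - \frac{1}{6} - \frac{y}{6}$)
$r = - \frac{12317}{800}$ ($r = \left(- \frac{1}{6} - - \frac{5}{3}\right) \left(- \frac{50}{-32} + \frac{21}{25}\right) - 19 = \left(- \frac{1}{6} + \frac{5}{3}\right) \left(\left(-50\right) \left(- \frac{1}{32}\right) + 21 \cdot \frac{1}{25}\right) - 19 = \frac{3 \left(\frac{25}{16} + \frac{21}{25}\right)}{2} - 19 = \frac{3}{2} \cdot \frac{961}{400} - 19 = \frac{2883}{800} - 19 = - \frac{12317}{800} \approx -15.396$)
$\sqrt{r - 91 \left(105 + 89\right)} = \sqrt{- \frac{12317}{800} - 91 \left(105 + 89\right)} = \sqrt{- \frac{12317}{800} - 17654} = \sqrt{- \frac{14135517}{800}} = \frac{3 i \sqrt{3141226}}{40}$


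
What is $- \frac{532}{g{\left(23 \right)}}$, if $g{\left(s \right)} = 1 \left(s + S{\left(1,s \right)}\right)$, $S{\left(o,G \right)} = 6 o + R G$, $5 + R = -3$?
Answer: $\frac{532}{155} \approx 3.4323$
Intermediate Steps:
$R = -8$ ($R = -5 - 3 = -8$)
$S{\left(o,G \right)} = - 8 G + 6 o$ ($S{\left(o,G \right)} = 6 o - 8 G = - 8 G + 6 o$)
$g{\left(s \right)} = 6 - 7 s$ ($g{\left(s \right)} = 1 \left(s - \left(-6 + 8 s\right)\right) = 1 \left(6 - 7 s\right) = 6 - 7 s$)
$- \frac{532}{g{\left(23 \right)}} = - \frac{532}{6 - 161} = - \frac{532}{-155} = \left(-532\right) \left(- \frac{1}{155}\right) = \frac{532}{155}$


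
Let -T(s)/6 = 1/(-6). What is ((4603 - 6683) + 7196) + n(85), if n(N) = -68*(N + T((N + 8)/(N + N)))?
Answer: -732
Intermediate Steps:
T(s) = 1 (T(s) = -6/(-6) = -6*(-⅙) = 1)
n(N) = -68 - 68*N (n(N) = -68*(N + 1) = -68*(1 + N) = -68 - 68*N)
((4603 - 6683) + 7196) + n(85) = ((4603 - 6683) + 7196) + (-68 - 68*85) = (-2080 + 7196) + (-68 - 5780) = 5116 - 5848 = -732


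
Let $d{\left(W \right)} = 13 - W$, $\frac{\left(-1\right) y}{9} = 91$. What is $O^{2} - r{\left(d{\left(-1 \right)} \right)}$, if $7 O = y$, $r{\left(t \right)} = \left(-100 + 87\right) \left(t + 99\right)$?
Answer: $15158$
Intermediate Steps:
$y = -819$ ($y = \left(-9\right) 91 = -819$)
$r{\left(t \right)} = -1287 - 13 t$ ($r{\left(t \right)} = - 13 \left(99 + t\right) = -1287 - 13 t$)
$O = -117$ ($O = \frac{1}{7} \left(-819\right) = -117$)
$O^{2} - r{\left(d{\left(-1 \right)} \right)} = \left(-117\right)^{2} - \left(-1287 - 13 \left(13 - -1\right)\right) = 13689 - \left(-1287 - 13 \left(13 + 1\right)\right) = 13689 - \left(-1287 - 182\right) = 13689 - -1469 = 13689 + 1469 = 15158$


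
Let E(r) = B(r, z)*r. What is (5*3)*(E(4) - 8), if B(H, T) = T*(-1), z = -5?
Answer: 180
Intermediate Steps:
B(H, T) = -T
E(r) = 5*r (E(r) = (-1*(-5))*r = 5*r)
(5*3)*(E(4) - 8) = (5*3)*(5*4 - 8) = 15*(20 - 8) = 15*12 = 180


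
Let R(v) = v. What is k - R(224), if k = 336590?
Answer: 336366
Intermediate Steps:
k - R(224) = 336590 - 1*224 = 336590 - 224 = 336366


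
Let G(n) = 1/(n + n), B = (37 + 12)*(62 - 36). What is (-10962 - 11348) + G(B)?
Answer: -56845879/2548 ≈ -22310.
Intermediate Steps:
B = 1274 (B = 49*26 = 1274)
G(n) = 1/(2*n)
(-10962 - 11348) + G(B) = (-10962 - 11348) + (½)/1274 = -22310 + (½)*(1/1274) = -22310 + 1/2548 = -56845879/2548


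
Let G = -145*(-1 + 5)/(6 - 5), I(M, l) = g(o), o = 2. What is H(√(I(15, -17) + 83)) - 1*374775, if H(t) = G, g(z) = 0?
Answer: -375355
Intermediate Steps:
I(M, l) = 0
G = -580 (G = -580/1 = -580 ≈ -580.00)
H(t) = -580
H(√(I(15, -17) + 83)) - 1*374775 = -580 - 1*374775 = -580 - 374775 = -375355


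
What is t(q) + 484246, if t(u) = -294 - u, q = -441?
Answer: 484393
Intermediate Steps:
t(q) + 484246 = (-294 - 1*(-441)) + 484246 = (-294 + 441) + 484246 = 147 + 484246 = 484393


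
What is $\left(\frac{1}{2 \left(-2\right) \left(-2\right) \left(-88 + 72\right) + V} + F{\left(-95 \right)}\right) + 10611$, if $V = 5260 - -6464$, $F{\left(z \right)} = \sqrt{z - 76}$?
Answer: $\frac{123045157}{11596} + 3 i \sqrt{19} \approx 10611.0 + 13.077 i$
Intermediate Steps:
$F{\left(z \right)} = \sqrt{-76 + z}$
$V = 11724$ ($V = 5260 + 6464 = 11724$)
$\left(\frac{1}{2 \left(-2\right) \left(-2\right) \left(-88 + 72\right) + V} + F{\left(-95 \right)}\right) + 10611 = \left(\frac{1}{2 \left(-2\right) \left(-2\right) \left(-88 + 72\right) + 11724} + \sqrt{-76 - 95}\right) + 10611 = \left(\frac{1}{\left(-4\right) \left(-2\right) \left(-16\right) + 11724} + \sqrt{-171}\right) + 10611 = \left(\frac{1}{8 \left(-16\right) + 11724} + 3 i \sqrt{19}\right) + 10611 = \left(\frac{1}{-128 + 11724} + 3 i \sqrt{19}\right) + 10611 = \left(\frac{1}{11596} + 3 i \sqrt{19}\right) + 10611 = \frac{123045157}{11596} + 3 i \sqrt{19}$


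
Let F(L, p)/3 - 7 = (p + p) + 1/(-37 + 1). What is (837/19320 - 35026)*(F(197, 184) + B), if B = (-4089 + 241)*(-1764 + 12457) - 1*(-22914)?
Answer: 111310965514978661/77280 ≈ 1.4404e+12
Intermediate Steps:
F(L, p) = 251/12 + 6*p (F(L, p) = 21 + 3*((p + p) + 1/(-37 + 1)) = 21 + 3*(2*p + 1/(-36)) = 21 + 3*(2*p - 1/36) = 21 + 3*(-1/36 + 2*p) = 21 + (-1/12 + 6*p) = 251/12 + 6*p)
B = -41123750 (B = -3848*10693 + 22914 = -41146664 + 22914 = -41123750)
(837/19320 - 35026)*(F(197, 184) + B) = (837/19320 - 35026)*((251/12 + 6*184) - 41123750) = (837*(1/19320) - 35026)*((251/12 + 1104) - 41123750) = (279/6440 - 35026)*(13499/12 - 41123750) = -225567161/6440*(-493471501/12) = 111310965514978661/77280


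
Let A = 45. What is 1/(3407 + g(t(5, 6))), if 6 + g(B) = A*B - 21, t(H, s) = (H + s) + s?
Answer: 1/4145 ≈ 0.00024125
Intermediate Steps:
t(H, s) = H + 2*s
g(B) = -27 + 45*B (g(B) = -6 + (45*B - 21) = -6 + (-21 + 45*B) = -27 + 45*B)
1/(3407 + g(t(5, 6))) = 1/(3407 + (-27 + 45*(5 + 2*6))) = 1/(3407 + (-27 + 45*(5 + 12))) = 1/(3407 + (-27 + 45*17)) = 1/(3407 + (-27 + 765)) = 1/(3407 + 738) = 1/4145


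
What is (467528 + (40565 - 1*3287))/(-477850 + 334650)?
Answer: -252403/71600 ≈ -3.5252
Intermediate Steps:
(467528 + (40565 - 1*3287))/(-477850 + 334650) = (467528 + (40565 - 3287))/(-143200) = (467528 + 37278)*(-1/143200) = 504806*(-1/143200) = -252403/71600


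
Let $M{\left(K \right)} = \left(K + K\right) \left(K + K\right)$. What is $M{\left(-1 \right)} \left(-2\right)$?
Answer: $-8$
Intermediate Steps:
$M{\left(K \right)} = 4 K^{2}$ ($M{\left(K \right)} = 2 K 2 K = 4 K^{2}$)
$M{\left(-1 \right)} \left(-2\right) = 4 \left(-1\right)^{2} \left(-2\right) = 4 \cdot 1 \left(-2\right) = 4 \left(-2\right) = -8$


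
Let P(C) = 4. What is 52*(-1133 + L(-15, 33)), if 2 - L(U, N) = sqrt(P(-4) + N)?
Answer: -58812 - 52*sqrt(37) ≈ -59128.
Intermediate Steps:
L(U, N) = 2 - sqrt(4 + N)
52*(-1133 + L(-15, 33)) = 52*(-1133 + (2 - sqrt(4 + 33))) = 52*(-1133 + (2 - sqrt(37))) = 52*(-1131 - sqrt(37)) = -58812 - 52*sqrt(37)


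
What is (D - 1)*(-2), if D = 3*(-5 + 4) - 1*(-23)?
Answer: -38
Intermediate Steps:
D = 20 (D = 3*(-1) + 23 = -3 + 23 = 20)
(D - 1)*(-2) = (20 - 1)*(-2) = 19*(-2) = -38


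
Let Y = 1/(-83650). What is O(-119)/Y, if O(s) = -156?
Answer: 13049400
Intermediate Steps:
Y = -1/83650 ≈ -1.1955e-5
O(-119)/Y = -156/(-1/83650) = -156*(-83650) = 13049400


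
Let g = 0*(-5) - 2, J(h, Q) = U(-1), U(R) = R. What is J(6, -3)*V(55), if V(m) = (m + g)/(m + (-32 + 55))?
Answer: -53/78 ≈ -0.67949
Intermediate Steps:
J(h, Q) = -1
g = -2 (g = 0 - 2 = -2)
V(m) = (-2 + m)/(23 + m) (V(m) = (m - 2)/(m + (-32 + 55)) = (-2 + m)/(m + 23) = (-2 + m)/(23 + m))
J(6, -3)*V(55) = -(-2 + 55)/(23 + 55) = -53/78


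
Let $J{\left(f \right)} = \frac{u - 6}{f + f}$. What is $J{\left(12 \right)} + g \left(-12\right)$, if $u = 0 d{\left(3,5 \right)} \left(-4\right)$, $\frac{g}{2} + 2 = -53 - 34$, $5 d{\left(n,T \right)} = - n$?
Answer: $\frac{8543}{4} \approx 2135.8$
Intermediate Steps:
$d{\left(n,T \right)} = - \frac{n}{5}$ ($d{\left(n,T \right)} = \frac{\left(-1\right) n}{5} = - \frac{n}{5}$)
$g = -178$ ($g = -4 + 2 \left(-53 - 34\right) = -4 + 2 \left(-87\right) = -4 - 174 = -178$)
$u = 0$ ($u = 0 \left(\left(- \frac{1}{5}\right) 3\right) \left(-4\right) = 0 \left(- \frac{3}{5}\right) \left(-4\right) = 0 \left(-4\right) = 0$)
$J{\left(f \right)} = - \frac{3}{f}$ ($J{\left(f \right)} = \frac{0 - 6}{f + f} = - \frac{6}{2 f} = - 6 \frac{1}{2 f} = - \frac{3}{f}$)
$J{\left(12 \right)} + g \left(-12\right) = - \frac{3}{12} - -2136 = \left(-3\right) \frac{1}{12} + 2136 = - \frac{1}{4} + 2136 = \frac{8543}{4}$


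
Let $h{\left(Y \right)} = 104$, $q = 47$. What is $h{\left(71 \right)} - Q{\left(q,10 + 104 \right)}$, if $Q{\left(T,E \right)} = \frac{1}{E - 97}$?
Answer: $\frac{1767}{17} \approx 103.94$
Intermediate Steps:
$Q{\left(T,E \right)} = \frac{1}{-97 + E}$
$h{\left(71 \right)} - Q{\left(q,10 + 104 \right)} = 104 - \frac{1}{-97 + \left(10 + 104\right)} = 104 - \frac{1}{-97 + 114} = 104 - \frac{1}{17} = \frac{1767}{17}$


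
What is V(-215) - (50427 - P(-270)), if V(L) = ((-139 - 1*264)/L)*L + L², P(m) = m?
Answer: -4875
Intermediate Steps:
V(L) = -403 + L² (V(L) = ((-139 - 264)/L)*L + L² = (-403/L)*L + L² = -403 + L²)
V(-215) - (50427 - P(-270)) = (-403 + (-215)²) - (50427 - 1*(-270)) = (-403 + 46225) - (50427 + 270) = 45822 - 1*50697 = 45822 - 50697 = -4875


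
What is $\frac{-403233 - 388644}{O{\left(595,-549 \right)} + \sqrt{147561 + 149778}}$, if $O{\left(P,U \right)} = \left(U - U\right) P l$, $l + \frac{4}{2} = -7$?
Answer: $- \frac{263959 \sqrt{297339}}{99113} \approx -1452.2$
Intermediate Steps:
$l = -9$ ($l = -2 - 7 = -9$)
$O{\left(P,U \right)} = 0$ ($O{\left(P,U \right)} = \left(U - U\right) P \left(-9\right) = 0 P \left(-9\right) = 0 \left(-9\right) = 0$)
$\frac{-403233 - 388644}{O{\left(595,-549 \right)} + \sqrt{147561 + 149778}} = \frac{-403233 - 388644}{0 + \sqrt{147561 + 149778}} = - \frac{791877}{0 + \sqrt{297339}} = - \frac{791877}{\sqrt{297339}} = - 791877 \frac{\sqrt{297339}}{297339} = - \frac{263959 \sqrt{297339}}{99113}$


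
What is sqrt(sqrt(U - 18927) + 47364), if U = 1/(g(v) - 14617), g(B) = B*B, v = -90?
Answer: sqrt(837821796 + 38*I*sqrt(4101296395))/133 ≈ 217.63 + 0.31607*I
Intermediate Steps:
g(B) = B**2
U = -1/6517 (U = 1/((-90)**2 - 14617) = 1/(8100 - 14617) = 1/(-6517) = -1/6517 ≈ -0.00015344)
sqrt(sqrt(U - 18927) + 47364) = sqrt(sqrt(-1/6517 - 18927) + 47364) = sqrt(sqrt(-123347260/6517) + 47364) = sqrt(2*I*sqrt(4101296395)/931 + 47364) = sqrt(47364 + 2*I*sqrt(4101296395)/931)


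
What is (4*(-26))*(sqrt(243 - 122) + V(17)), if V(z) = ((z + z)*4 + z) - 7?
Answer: -16328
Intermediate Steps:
V(z) = -7 + 9*z (V(z) = ((2*z)*4 + z) - 7 = (8*z + z) - 7 = 9*z - 7 = -7 + 9*z)
(4*(-26))*(sqrt(243 - 122) + V(17)) = (4*(-26))*(sqrt(243 - 122) + (-7 + 9*17)) = -104*(sqrt(121) + (-7 + 153)) = -104*(11 + 146) = -104*157 = -16328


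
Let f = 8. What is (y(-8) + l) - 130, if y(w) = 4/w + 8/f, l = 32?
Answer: -195/2 ≈ -97.500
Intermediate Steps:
y(w) = 1 + 4/w (y(w) = 4/w + 8/8 = 4/w + 8*(1/8) = 4/w + 1 = 1 + 4/w)
(y(-8) + l) - 130 = ((4 - 8)/(-8) + 32) - 130 = (-1/8*(-4) + 32) - 130 = (1/2 + 32) - 130 = 65/2 - 130 = -195/2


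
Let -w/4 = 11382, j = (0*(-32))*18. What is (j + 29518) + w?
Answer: -16010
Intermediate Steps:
j = 0 (j = 0*18 = 0)
w = -45528 (w = -4*11382 = -45528)
(j + 29518) + w = (0 + 29518) - 45528 = 29518 - 45528 = -16010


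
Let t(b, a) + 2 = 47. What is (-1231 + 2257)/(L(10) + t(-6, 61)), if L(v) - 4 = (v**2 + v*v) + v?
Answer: 1026/259 ≈ 3.9614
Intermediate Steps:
t(b, a) = 45 (t(b, a) = -2 + 47 = 45)
L(v) = 4 + v + 2*v**2 (L(v) = 4 + ((v**2 + v*v) + v) = 4 + ((v**2 + v**2) + v) = 4 + (2*v**2 + v) = 4 + (v + 2*v**2) = 4 + v + 2*v**2)
(-1231 + 2257)/(L(10) + t(-6, 61)) = (-1231 + 2257)/((4 + 10 + 2*10**2) + 45) = 1026/((4 + 10 + 2*100) + 45) = 1026/((4 + 10 + 200) + 45) = 1026/(214 + 45) = 1026/259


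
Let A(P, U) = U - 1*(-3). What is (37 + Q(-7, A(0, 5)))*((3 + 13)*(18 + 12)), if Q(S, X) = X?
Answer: 21600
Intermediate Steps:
A(P, U) = 3 + U (A(P, U) = U + 3 = 3 + U)
(37 + Q(-7, A(0, 5)))*((3 + 13)*(18 + 12)) = (37 + (3 + 5))*((3 + 13)*(18 + 12)) = (37 + 8)*(16*30) = 45*480 = 21600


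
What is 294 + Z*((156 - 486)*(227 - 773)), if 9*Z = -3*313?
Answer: -18798486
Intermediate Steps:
Z = -313/3 (Z = (-3*313)/9 = (⅑)*(-939) = -313/3 ≈ -104.33)
294 + Z*((156 - 486)*(227 - 773)) = 294 - 313*(156 - 486)*(227 - 773)/3 = 294 - (-34430)*(-546) = 294 - 313/3*180180 = 294 - 18798780 = -18798486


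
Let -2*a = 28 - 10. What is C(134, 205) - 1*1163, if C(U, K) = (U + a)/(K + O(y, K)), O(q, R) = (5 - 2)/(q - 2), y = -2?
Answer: -949671/817 ≈ -1162.4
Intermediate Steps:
O(q, R) = 3/(-2 + q)
a = -9 (a = -(28 - 10)/2 = -½*18 = -9)
C(U, K) = (-9 + U)/(-¾ + K) (C(U, K) = (U - 9)/(K + 3/(-2 - 2)) = (-9 + U)/(K + 3/(-4)) = (-9 + U)/(K + 3*(-¼)) = (-9 + U)/(K - ¾) = (-9 + U)/(-¾ + K))
C(134, 205) - 1*1163 = 4*(-9 + 134)/(-3 + 4*205) - 1*1163 = 4*125/(-3 + 820) - 1163 = 4*125/817 - 1163 = 4*(1/817)*125 - 1163 = 500/817 - 1163 = -949671/817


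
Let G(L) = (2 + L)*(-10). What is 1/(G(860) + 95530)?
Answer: 1/86910 ≈ 1.1506e-5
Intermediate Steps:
G(L) = -20 - 10*L
1/(G(860) + 95530) = 1/((-20 - 10*860) + 95530) = 1/((-20 - 8600) + 95530) = 1/(-8620 + 95530) = 1/86910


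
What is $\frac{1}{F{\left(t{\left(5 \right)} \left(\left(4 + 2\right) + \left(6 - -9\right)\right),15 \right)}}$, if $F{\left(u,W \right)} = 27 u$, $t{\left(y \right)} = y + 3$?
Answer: $\frac{1}{4536} \approx 0.00022046$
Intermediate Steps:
$t{\left(y \right)} = 3 + y$
$\frac{1}{F{\left(t{\left(5 \right)} \left(\left(4 + 2\right) + \left(6 - -9\right)\right),15 \right)}} = \frac{1}{27 \left(3 + 5\right) \left(\left(4 + 2\right) + \left(6 - -9\right)\right)} = \frac{1}{27 \cdot 8 \left(6 + \left(6 + 9\right)\right)} = \frac{1}{27 \cdot 8 \left(6 + 15\right)} = \frac{1}{27 \cdot 8 \cdot 21} = \frac{1}{27 \cdot 168} = \frac{1}{4536}$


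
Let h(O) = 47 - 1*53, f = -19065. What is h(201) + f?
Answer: -19071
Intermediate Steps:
h(O) = -6 (h(O) = 47 - 53 = -6)
h(201) + f = -6 - 19065 = -19071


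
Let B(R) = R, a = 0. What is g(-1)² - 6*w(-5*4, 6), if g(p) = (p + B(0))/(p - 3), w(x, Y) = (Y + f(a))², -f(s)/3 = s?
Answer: -3455/16 ≈ -215.94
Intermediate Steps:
f(s) = -3*s
w(x, Y) = Y² (w(x, Y) = (Y - 3*0)² = (Y + 0)² = Y²)
g(p) = p/(-3 + p) (g(p) = (p + 0)/(p - 3) = p/(-3 + p))
g(-1)² - 6*w(-5*4, 6) = (-1/(-3 - 1))² - 6*6² = (-1/(-4))² - 6*36 = (-1*(-¼))² - 216 = (¼)² - 216 = 1/16 - 216 = -3455/16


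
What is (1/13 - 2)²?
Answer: 625/169 ≈ 3.6982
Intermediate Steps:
(1/13 - 2)² = (-25/13)² = 625/169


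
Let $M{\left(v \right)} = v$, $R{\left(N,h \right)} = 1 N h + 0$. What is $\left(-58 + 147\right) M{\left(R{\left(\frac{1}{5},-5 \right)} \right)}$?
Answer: $-89$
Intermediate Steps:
$R{\left(N,h \right)} = N h$ ($R{\left(N,h \right)} = N h + 0 = N h$)
$\left(-58 + 147\right) M{\left(R{\left(\frac{1}{5},-5 \right)} \right)} = \left(-58 + 147\right) \frac{1}{5} \left(-5\right) = 89 \cdot \frac{1}{5} \left(-5\right) = 89 \left(-1\right) = -89$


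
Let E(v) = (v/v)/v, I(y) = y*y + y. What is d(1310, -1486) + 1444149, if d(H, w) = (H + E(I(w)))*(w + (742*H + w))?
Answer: 155805621324091/122595 ≈ 1.2709e+9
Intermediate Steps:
I(y) = y + y**2 (I(y) = y**2 + y = y + y**2)
E(v) = 1/v
d(H, w) = (H + 1/(w*(1 + w)))*(2*w + 742*H) (d(H, w) = (H + 1/(w*(1 + w)))*(w + (742*H + w)) = (H + 1/(w*(1 + w)))*(w + (w + 742*H)) = (H + 1/(w*(1 + w)))*(2*w + 742*H))
d(1310, -1486) + 1444149 = 2*(-1486 + 371*1310 + 1310*(-1486)*(1 - 1486)*(-1486 + 371*1310))/(-1486*(1 - 1486)) + 1444149 = 2*(-1/1486)*(-1486 + 486010 + 1310*(-1486)*(-1485)*(-1486 + 486010))/(-1485) + 1444149 = 2*(-1/1486)*(-1/1485)*(-1486 + 486010 + 1310*(-1486)*(-1485)*484524) + 1444149 = 2*(-1/1486)*(-1/1485)*(-1486 + 486010 + 1400657182412400) + 1444149 = 2*(-1/1486)*(-1/1485)*1400657182896924 + 1444149 = 155628575877436/122595 + 1444149 = 155805621324091/122595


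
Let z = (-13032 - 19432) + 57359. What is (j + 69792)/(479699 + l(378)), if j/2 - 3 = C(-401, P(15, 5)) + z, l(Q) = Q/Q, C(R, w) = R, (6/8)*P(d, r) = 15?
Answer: 59393/239850 ≈ 0.24763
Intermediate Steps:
P(d, r) = 20 (P(d, r) = (4/3)*15 = 20)
z = 24895 (z = -32464 + 57359 = 24895)
l(Q) = 1
j = 48994 (j = 6 + 2*(-401 + 24895) = 6 + 2*24494 = 6 + 48988 = 48994)
(j + 69792)/(479699 + l(378)) = (48994 + 69792)/(479699 + 1) = 118786/479700 = 118786*(1/479700) = 59393/239850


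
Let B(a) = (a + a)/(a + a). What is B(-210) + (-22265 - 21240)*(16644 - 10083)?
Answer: -285436304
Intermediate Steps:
B(a) = 1 (B(a) = (2*a)/((2*a)) = (2*a)*(1/(2*a)) = 1)
B(-210) + (-22265 - 21240)*(16644 - 10083) = 1 + (-22265 - 21240)*(16644 - 10083) = 1 - 43505*6561 = 1 - 285436305 = -285436304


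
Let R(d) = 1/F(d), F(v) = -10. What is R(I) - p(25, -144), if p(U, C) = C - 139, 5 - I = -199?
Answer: 2829/10 ≈ 282.90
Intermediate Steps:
I = 204 (I = 5 - 1*(-199) = 5 + 199 = 204)
R(d) = -⅒ (R(d) = 1/(-10) = -⅒)
p(U, C) = -139 + C
R(I) - p(25, -144) = -⅒ - (-139 - 144) = -⅒ - 1*(-283) = -⅒ + 283 = 2829/10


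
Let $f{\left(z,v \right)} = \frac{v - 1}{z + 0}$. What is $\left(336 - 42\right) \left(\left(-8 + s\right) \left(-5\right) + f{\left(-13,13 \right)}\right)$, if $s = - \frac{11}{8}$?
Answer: $\frac{702513}{52} \approx 13510.0$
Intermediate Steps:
$f{\left(z,v \right)} = \frac{-1 + v}{z}$
$s = - \frac{11}{8}$ ($s = \left(-11\right) \frac{1}{8} = - \frac{11}{8} \approx -1.375$)
$\left(336 - 42\right) \left(\left(-8 + s\right) \left(-5\right) + f{\left(-13,13 \right)}\right) = \left(336 - 42\right) \left(\left(-8 - \frac{11}{8}\right) \left(-5\right) + \frac{-1 + 13}{-13}\right) = 294 \left(\left(- \frac{75}{8}\right) \left(-5\right) - \frac{12}{13}\right) = 294 \left(\frac{375}{8} - \frac{12}{13}\right) = 294 \cdot \frac{4779}{104} = \frac{702513}{52}$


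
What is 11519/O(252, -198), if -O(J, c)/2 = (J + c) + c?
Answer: 11519/288 ≈ 39.997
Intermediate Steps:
O(J, c) = -4*c - 2*J (O(J, c) = -2*((J + c) + c) = -2*(J + 2*c) = -4*c - 2*J)
11519/O(252, -198) = 11519/(-4*(-198) - 2*252) = 11519/(792 - 504) = 11519/288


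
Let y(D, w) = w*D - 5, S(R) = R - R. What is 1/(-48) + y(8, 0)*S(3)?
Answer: -1/48 ≈ -0.020833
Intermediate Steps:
S(R) = 0
y(D, w) = -5 + D*w (y(D, w) = D*w - 5 = -5 + D*w)
1/(-48) + y(8, 0)*S(3) = 1/(-48) + (-5 + 8*0)*0 = -1/48 + (-5 + 0)*0 = -1/48 - 5*0 = -1/48 + 0 = -1/48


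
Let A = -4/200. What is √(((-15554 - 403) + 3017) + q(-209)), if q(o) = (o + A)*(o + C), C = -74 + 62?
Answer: √3325342/10 ≈ 182.36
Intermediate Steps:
C = -12
A = -1/50 (A = -4*1/200 = -1/50 ≈ -0.020000)
q(o) = (-12 + o)*(-1/50 + o) (q(o) = (o - 1/50)*(o - 12) = (-1/50 + o)*(-12 + o) = (-12 + o)*(-1/50 + o))
√(((-15554 - 403) + 3017) + q(-209)) = √(((-15554 - 403) + 3017) + (6/25 + (-209)² - 601/50*(-209))) = √((-15957 + 3017) + (6/25 + 43681 + 125609/50)) = √(-12940 + 2309671/50) = √(1662671/50) = √3325342/10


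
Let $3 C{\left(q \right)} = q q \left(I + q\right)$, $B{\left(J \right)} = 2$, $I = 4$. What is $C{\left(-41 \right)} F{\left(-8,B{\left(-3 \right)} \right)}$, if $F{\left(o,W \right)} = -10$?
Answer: $\frac{621970}{3} \approx 2.0732 \cdot 10^{5}$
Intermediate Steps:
$C{\left(q \right)} = \frac{q^{2} \left(4 + q\right)}{3}$ ($C{\left(q \right)} = \frac{q q \left(4 + q\right)}{3} = \frac{q^{2} \left(4 + q\right)}{3}$)
$C{\left(-41 \right)} F{\left(-8,B{\left(-3 \right)} \right)} = \frac{\left(-41\right)^{2} \left(4 - 41\right)}{3} \left(-10\right) = \frac{1}{3} \cdot 1681 \left(-37\right) \left(-10\right) = \left(- \frac{62197}{3}\right) \left(-10\right) = \frac{621970}{3}$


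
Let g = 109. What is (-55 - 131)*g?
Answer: -20274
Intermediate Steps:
(-55 - 131)*g = (-55 - 131)*109 = -186*109 = -20274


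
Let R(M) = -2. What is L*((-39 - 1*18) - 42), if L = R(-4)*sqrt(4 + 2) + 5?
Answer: -495 + 198*sqrt(6) ≈ -10.001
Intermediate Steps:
L = 5 - 2*sqrt(6) (L = -2*sqrt(4 + 2) + 5 = -2*sqrt(6) + 5 = 5 - 2*sqrt(6) ≈ 0.10102)
L*((-39 - 1*18) - 42) = (5 - 2*sqrt(6))*((-39 - 1*18) - 42) = (5 - 2*sqrt(6))*((-39 - 18) - 42) = (5 - 2*sqrt(6))*(-57 - 42) = (5 - 2*sqrt(6))*(-99) = -495 + 198*sqrt(6)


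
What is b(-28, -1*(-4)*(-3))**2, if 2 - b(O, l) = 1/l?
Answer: 625/144 ≈ 4.3403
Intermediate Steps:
b(O, l) = 2 - 1/l
b(-28, -1*(-4)*(-3))**2 = (2 - 1/(-1*(-4)*(-3)))**2 = (2 - 1/(4*(-3)))**2 = (2 - 1/(-12))**2 = (2 - 1*(-1/12))**2 = (2 + 1/12)**2 = (25/12)**2 = 625/144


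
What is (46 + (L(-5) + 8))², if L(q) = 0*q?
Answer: 2916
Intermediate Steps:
L(q) = 0
(46 + (L(-5) + 8))² = (46 + (0 + 8))² = (46 + 8)² = 54² = 2916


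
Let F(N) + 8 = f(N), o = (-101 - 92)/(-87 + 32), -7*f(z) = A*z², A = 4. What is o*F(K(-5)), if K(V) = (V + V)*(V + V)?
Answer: -7730808/385 ≈ -20080.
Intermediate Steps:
K(V) = 4*V² (K(V) = (2*V)*(2*V) = 4*V²)
f(z) = -4*z²/7
o = 193/55 (o = -193/(-55) = -193*(-1/55) = 193/55 ≈ 3.5091)
F(N) = -8 - 4*N²/7
o*F(K(-5)) = 193*(-8 - 4*(4*(-5)²)²/7)/55 = 193*(-8 - 4*(4*25)²/7)/55 = 193*(-8 - 4/7*100²)/55 = 193*(-8 - 4/7*10000)/55 = 193*(-8 - 40000/7)/55 = (193/55)*(-40056/7) = -7730808/385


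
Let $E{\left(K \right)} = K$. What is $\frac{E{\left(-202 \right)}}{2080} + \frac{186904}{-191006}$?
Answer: $- \frac{106835883}{99323120} \approx -1.0756$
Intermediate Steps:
$\frac{E{\left(-202 \right)}}{2080} + \frac{186904}{-191006} = - \frac{202}{2080} + \frac{186904}{-191006} = \left(-202\right) \frac{1}{2080} + 186904 \left(- \frac{1}{191006}\right) = - \frac{101}{1040} - \frac{93452}{95503} = - \frac{106835883}{99323120}$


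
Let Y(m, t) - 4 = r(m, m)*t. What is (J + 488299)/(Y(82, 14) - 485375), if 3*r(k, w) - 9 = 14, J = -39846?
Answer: -1345359/1455791 ≈ -0.92414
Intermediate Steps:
r(k, w) = 23/3 (r(k, w) = 3 + (1/3)*14 = 3 + 14/3 = 23/3)
Y(m, t) = 4 + 23*t/3
(J + 488299)/(Y(82, 14) - 485375) = (-39846 + 488299)/((4 + (23/3)*14) - 485375) = 448453/((4 + 322/3) - 485375) = 448453/(334/3 - 485375) = 448453/(-1455791/3) = 448453*(-3/1455791) = -1345359/1455791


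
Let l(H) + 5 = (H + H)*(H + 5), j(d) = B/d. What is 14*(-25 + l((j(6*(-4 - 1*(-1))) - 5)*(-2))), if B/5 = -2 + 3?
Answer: 338380/81 ≈ 4177.5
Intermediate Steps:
B = 5 (B = 5*(-2 + 3) = 5*1 = 5)
j(d) = 5/d
l(H) = -5 + 2*H*(5 + H) (l(H) = -5 + (H + H)*(H + 5) = -5 + (2*H)*(5 + H) = -5 + 2*H*(5 + H))
14*(-25 + l((j(6*(-4 - 1*(-1))) - 5)*(-2))) = 14*(-25 + (-5 + 2*((5/((6*(-4 - 1*(-1)))) - 5)*(-2))**2 + 10*((5/((6*(-4 - 1*(-1)))) - 5)*(-2)))) = 14*(-25 + (-5 + 2*((5/((6*(-4 + 1))) - 5)*(-2))**2 + 10*((5/((6*(-4 + 1))) - 5)*(-2)))) = 14*(-25 + (-5 + 2*((5/((6*(-3))) - 5)*(-2))**2 + 10*((5/((6*(-3))) - 5)*(-2)))) = 14*(-25 + (-5 + 2*((5/(-18) - 5)*(-2))**2 + 10*((5/(-18) - 5)*(-2)))) = 14*(-25 + (-5 + 2*((5*(-1/18) - 5)*(-2))**2 + 10*((5*(-1/18) - 5)*(-2)))) = 14*(-25 + (-5 + 2*((-5/18 - 5)*(-2))**2 + 10*((-5/18 - 5)*(-2)))) = 14*(-25 + (-5 + 2*(-95/18*(-2))**2 + 10*(-95/18*(-2)))) = 14*(-25 + (-5 + 2*(95/9)**2 + 10*(95/9))) = 14*(-25 + (-5 + 2*(9025/81) + 950/9)) = 14*(-25 + (-5 + 18050/81 + 950/9)) = 14*(-25 + 26195/81) = 14*(24170/81) = 338380/81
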